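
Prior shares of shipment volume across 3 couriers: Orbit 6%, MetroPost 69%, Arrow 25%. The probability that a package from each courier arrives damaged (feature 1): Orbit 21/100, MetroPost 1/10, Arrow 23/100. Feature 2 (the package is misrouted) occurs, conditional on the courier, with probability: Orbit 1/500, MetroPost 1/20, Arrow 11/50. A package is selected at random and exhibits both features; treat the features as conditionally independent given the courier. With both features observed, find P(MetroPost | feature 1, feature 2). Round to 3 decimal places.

0.214

By Bayes' rule, posterior ∝ prior × likelihood:
  Orbit: 0.06 × 0.21 × 0.002 = 0.0000252
  MetroPost: 0.69 × 0.1 × 0.05 = 0.00345
  Arrow: 0.25 × 0.23 × 0.22 = 0.01265
Sum = 0.0161252.
P(MetroPost | evidence) = 0.00345 / 0.0161252 ≈ 0.214.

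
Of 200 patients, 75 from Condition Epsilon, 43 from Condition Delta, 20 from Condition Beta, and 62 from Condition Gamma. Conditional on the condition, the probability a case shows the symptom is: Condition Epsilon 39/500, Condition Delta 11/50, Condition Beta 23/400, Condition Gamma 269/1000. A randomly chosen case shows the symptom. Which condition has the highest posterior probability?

Condition Gamma

Compute prior × likelihood for every hypothesis:
  Condition Epsilon: 0.375 × 0.078 = 0.02925
  Condition Delta: 0.215 × 0.22 = 0.0473
  Condition Beta: 0.1 × 0.0575 = 0.00575
  Condition Gamma: 0.31 × 0.269 = 0.08339
Normalizing constant = 0.16569.
Largest term belongs to Condition Gamma, so Condition Gamma is most probable.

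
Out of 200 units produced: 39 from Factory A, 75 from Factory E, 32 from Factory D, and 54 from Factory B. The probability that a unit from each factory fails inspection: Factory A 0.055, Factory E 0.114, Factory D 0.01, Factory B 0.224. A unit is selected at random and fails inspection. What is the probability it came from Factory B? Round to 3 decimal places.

By Bayes' rule, posterior ∝ prior × likelihood:
  Factory A: 0.195 × 0.055 = 0.010725
  Factory E: 0.375 × 0.114 = 0.04275
  Factory D: 0.16 × 0.01 = 0.0016
  Factory B: 0.27 × 0.224 = 0.06048
Normalizing constant = 0.115555.
P(Factory B | evidence) = 0.06048 / 0.115555 ≈ 0.523.

0.523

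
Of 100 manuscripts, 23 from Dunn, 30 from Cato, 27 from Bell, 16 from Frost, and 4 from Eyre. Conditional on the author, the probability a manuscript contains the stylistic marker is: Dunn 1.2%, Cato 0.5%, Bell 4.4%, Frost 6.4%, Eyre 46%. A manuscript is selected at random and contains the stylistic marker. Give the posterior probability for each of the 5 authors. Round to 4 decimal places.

Dunn 0.0616, Cato 0.0335, Bell 0.2653, Frost 0.2287, Eyre 0.4109

Prior × likelihood for each hypothesis:
  Dunn: 0.23 × 0.012 = 0.00276
  Cato: 0.3 × 0.005 = 0.0015
  Bell: 0.27 × 0.044 = 0.01188
  Frost: 0.16 × 0.064 = 0.01024
  Eyre: 0.04 × 0.46 = 0.0184
Total = 0.04478.
P(Dunn | marker) = 0.00276/0.04478 ≈ 0.0616
P(Cato | marker) = 0.0015/0.04478 ≈ 0.0335
P(Bell | marker) = 0.01188/0.04478 ≈ 0.2653
P(Frost | marker) = 0.01024/0.04478 ≈ 0.2287
P(Eyre | marker) = 0.0184/0.04478 ≈ 0.4109
(Check: 0.0616+0.0335+0.2653+0.2287+0.4109 = 1.0000.)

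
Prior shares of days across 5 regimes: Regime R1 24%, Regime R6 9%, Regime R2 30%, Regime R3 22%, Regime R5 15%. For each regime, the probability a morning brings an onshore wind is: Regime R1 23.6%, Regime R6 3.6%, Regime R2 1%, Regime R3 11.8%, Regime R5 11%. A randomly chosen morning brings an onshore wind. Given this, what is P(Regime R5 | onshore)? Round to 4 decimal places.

0.1566

By Bayes' rule, posterior ∝ prior × likelihood:
  Regime R1: 0.24 × 0.236 = 0.05664
  Regime R6: 0.09 × 0.036 = 0.00324
  Regime R2: 0.3 × 0.01 = 0.003
  Regime R3: 0.22 × 0.118 = 0.02596
  Regime R5: 0.15 × 0.11 = 0.0165
Normalizing constant = 0.10534.
P(Regime R5 | evidence) = 0.0165 / 0.10534 ≈ 0.1566.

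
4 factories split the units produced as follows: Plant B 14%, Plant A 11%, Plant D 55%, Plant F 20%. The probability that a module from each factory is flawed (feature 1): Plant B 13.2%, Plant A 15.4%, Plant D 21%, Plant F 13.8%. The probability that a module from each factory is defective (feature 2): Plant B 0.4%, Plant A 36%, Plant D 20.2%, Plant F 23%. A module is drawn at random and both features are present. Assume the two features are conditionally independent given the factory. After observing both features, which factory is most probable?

Compute prior × likelihood for every hypothesis:
  Plant B: 0.14 × 0.132 × 0.004 = 0.00007392
  Plant A: 0.11 × 0.154 × 0.36 = 0.0060984
  Plant D: 0.55 × 0.21 × 0.202 = 0.023331
  Plant F: 0.2 × 0.138 × 0.23 = 0.006348
Sum = 0.03585132.
Largest term belongs to Plant D, so Plant D is most probable.

Plant D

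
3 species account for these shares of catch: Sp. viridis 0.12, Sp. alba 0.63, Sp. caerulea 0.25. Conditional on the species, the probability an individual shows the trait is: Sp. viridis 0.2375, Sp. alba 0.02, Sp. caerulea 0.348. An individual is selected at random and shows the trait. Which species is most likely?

Unnormalized posteriors (prior × likelihood):
  Sp. viridis: 0.12 × 0.2375 = 0.0285
  Sp. alba: 0.63 × 0.02 = 0.0126
  Sp. caerulea: 0.25 × 0.348 = 0.087
Total = 0.1281.
Largest term belongs to Sp. caerulea, so Sp. caerulea is most probable.

Sp. caerulea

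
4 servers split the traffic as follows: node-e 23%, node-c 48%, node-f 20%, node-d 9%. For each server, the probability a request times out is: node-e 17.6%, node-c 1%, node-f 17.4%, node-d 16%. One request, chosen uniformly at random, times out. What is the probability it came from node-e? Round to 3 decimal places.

0.428

By Bayes' rule, posterior ∝ prior × likelihood:
  node-e: 0.23 × 0.176 = 0.04048
  node-c: 0.48 × 0.01 = 0.0048
  node-f: 0.2 × 0.174 = 0.0348
  node-d: 0.09 × 0.16 = 0.0144
Total = 0.09448.
P(node-e | evidence) = 0.04048 / 0.09448 ≈ 0.428.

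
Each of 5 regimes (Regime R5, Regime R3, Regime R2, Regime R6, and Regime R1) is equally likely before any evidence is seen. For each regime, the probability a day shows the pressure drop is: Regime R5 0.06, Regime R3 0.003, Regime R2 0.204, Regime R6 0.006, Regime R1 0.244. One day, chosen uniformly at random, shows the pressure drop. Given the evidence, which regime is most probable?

With a uniform prior (1/5 each), posterior ∝ likelihood:
  Regime R5: 0.06
  Regime R3: 0.003
  Regime R2: 0.204
  Regime R6: 0.006
  Regime R1: 0.244
Normalizing constant = 0.517.
Largest term belongs to Regime R1, so Regime R1 is most probable.

Regime R1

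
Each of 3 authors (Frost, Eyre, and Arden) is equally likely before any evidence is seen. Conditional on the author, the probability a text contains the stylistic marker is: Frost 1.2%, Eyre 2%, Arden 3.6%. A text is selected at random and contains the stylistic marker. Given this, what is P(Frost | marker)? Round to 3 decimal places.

0.176

Since the prior is uniform, the posterior is proportional to the likelihood:
  Frost: 0.012
  Eyre: 0.02
  Arden: 0.036
Normalizing constant = 0.068.
P(Frost | evidence) = 0.012 / 0.068 ≈ 0.176.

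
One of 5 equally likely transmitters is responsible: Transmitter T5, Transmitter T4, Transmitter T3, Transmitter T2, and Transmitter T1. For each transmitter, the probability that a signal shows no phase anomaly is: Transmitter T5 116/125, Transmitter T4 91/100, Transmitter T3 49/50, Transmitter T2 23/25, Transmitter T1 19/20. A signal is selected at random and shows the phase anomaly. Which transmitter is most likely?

Taking complements, P(anomaly | each) = Transmitter T5 0.072, Transmitter T4 0.09, Transmitter T3 0.02, Transmitter T2 0.08, Transmitter T1 0.05.
With a uniform prior (1/5 each), posterior ∝ likelihood:
  Transmitter T5: 0.072
  Transmitter T4: 0.09
  Transmitter T3: 0.02
  Transmitter T2: 0.08
  Transmitter T1: 0.05
Normalizing constant = 0.312.
Largest term belongs to Transmitter T4, so Transmitter T4 is most probable.

Transmitter T4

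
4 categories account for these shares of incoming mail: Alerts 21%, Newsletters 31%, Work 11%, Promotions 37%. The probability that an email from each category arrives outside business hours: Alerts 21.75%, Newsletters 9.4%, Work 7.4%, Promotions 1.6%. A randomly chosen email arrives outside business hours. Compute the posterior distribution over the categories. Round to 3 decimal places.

Prior × likelihood for each hypothesis:
  Alerts: 0.21 × 0.2175 = 0.045675
  Newsletters: 0.31 × 0.094 = 0.02914
  Work: 0.11 × 0.074 = 0.00814
  Promotions: 0.37 × 0.016 = 0.00592
Total = 0.088875.
P(Alerts | off-hours) = 0.045675/0.088875 ≈ 0.514
P(Newsletters | off-hours) = 0.02914/0.088875 ≈ 0.328
P(Work | off-hours) = 0.00814/0.088875 ≈ 0.092
P(Promotions | off-hours) = 0.00592/0.088875 ≈ 0.067

Alerts 0.514, Newsletters 0.328, Work 0.092, Promotions 0.067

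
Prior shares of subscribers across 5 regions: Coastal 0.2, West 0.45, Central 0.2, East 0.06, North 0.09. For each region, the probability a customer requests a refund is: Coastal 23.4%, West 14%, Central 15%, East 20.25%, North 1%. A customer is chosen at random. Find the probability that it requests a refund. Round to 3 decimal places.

By Bayes' rule, posterior ∝ prior × likelihood:
  Coastal: 0.2 × 0.234 = 0.0468
  West: 0.45 × 0.14 = 0.063
  Central: 0.2 × 0.15 = 0.03
  East: 0.06 × 0.2025 = 0.01215
  North: 0.09 × 0.01 = 0.0009
P(refund) = 0.0468 + 0.063 + 0.03 + 0.01215 + 0.0009 = 0.15285 → 0.153.

0.153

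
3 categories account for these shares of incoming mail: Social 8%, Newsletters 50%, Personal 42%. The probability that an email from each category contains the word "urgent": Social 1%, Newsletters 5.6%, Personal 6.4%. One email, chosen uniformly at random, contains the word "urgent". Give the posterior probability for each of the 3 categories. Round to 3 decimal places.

Unnormalized posteriors (prior × likelihood):
  Social: 0.08 × 0.01 = 0.0008
  Newsletters: 0.5 × 0.056 = 0.028
  Personal: 0.42 × 0.064 = 0.02688
Sum = 0.05568.
P(Social | urgent-flag) = 0.0008/0.05568 ≈ 0.014
P(Newsletters | urgent-flag) = 0.028/0.05568 ≈ 0.503
P(Personal | urgent-flag) = 0.02688/0.05568 ≈ 0.483

Social 0.014, Newsletters 0.503, Personal 0.483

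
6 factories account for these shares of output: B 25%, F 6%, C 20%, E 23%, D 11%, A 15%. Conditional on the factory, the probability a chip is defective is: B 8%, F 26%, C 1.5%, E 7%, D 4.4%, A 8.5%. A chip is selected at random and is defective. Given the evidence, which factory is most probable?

B

Prior × likelihood for each hypothesis:
  B: 0.25 × 0.08 = 0.02
  F: 0.06 × 0.26 = 0.0156
  C: 0.2 × 0.015 = 0.003
  E: 0.23 × 0.07 = 0.0161
  D: 0.11 × 0.044 = 0.00484
  A: 0.15 × 0.085 = 0.01275
Total = 0.07229.
Largest term belongs to B, so B is most probable.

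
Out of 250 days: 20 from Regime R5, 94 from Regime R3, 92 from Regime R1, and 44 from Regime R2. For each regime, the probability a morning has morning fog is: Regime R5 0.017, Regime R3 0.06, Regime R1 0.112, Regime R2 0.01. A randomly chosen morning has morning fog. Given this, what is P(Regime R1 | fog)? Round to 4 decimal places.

0.6161

Compute prior × likelihood for every hypothesis:
  Regime R5: 0.08 × 0.017 = 0.00136
  Regime R3: 0.376 × 0.06 = 0.02256
  Regime R1: 0.368 × 0.112 = 0.041216
  Regime R2: 0.176 × 0.01 = 0.00176
Sum = 0.066896.
P(Regime R1 | evidence) = 0.041216 / 0.066896 ≈ 0.6161.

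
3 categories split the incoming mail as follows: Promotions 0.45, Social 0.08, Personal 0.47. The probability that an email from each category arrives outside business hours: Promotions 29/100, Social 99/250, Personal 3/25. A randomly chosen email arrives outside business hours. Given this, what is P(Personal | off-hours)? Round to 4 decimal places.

0.2580

Unnormalized posteriors (prior × likelihood):
  Promotions: 0.45 × 0.29 = 0.1305
  Social: 0.08 × 0.396 = 0.03168
  Personal: 0.47 × 0.12 = 0.0564
Sum = 0.21858.
P(Personal | evidence) = 0.0564 / 0.21858 ≈ 0.2580.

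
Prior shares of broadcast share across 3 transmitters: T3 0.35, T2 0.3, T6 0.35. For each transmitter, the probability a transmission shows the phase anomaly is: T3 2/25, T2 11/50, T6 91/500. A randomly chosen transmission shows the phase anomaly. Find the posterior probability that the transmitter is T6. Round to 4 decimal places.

Compute prior × likelihood for every hypothesis:
  T3: 0.35 × 0.08 = 0.028
  T2: 0.3 × 0.22 = 0.066
  T6: 0.35 × 0.182 = 0.0637
Total = 0.1577.
P(T6 | evidence) = 0.0637 / 0.1577 ≈ 0.4039.

0.4039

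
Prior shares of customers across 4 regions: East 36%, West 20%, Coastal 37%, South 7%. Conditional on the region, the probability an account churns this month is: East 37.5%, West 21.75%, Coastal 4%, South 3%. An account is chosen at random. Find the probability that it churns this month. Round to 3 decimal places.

0.195

Prior × likelihood for each hypothesis:
  East: 0.36 × 0.375 = 0.135
  West: 0.2 × 0.2175 = 0.0435
  Coastal: 0.37 × 0.04 = 0.0148
  South: 0.07 × 0.03 = 0.0021
P(churn) = 0.135 + 0.0435 + 0.0148 + 0.0021 = 0.1954 → 0.195.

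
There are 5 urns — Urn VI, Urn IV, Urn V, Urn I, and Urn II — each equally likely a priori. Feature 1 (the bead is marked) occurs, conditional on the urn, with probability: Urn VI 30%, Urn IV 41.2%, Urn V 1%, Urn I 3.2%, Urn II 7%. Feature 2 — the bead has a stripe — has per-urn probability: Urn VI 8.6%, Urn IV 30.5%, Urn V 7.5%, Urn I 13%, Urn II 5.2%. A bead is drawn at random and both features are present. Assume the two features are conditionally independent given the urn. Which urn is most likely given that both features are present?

With a uniform prior (1/5 each), posterior ∝ likelihood:
  Urn VI: 0.3 × 0.086 = 0.0258
  Urn IV: 0.412 × 0.305 = 0.12566
  Urn V: 0.01 × 0.075 = 0.00075
  Urn I: 0.032 × 0.13 = 0.00416
  Urn II: 0.07 × 0.052 = 0.00364
Normalizing constant = 0.16001.
Largest term belongs to Urn IV, so Urn IV is most probable.

Urn IV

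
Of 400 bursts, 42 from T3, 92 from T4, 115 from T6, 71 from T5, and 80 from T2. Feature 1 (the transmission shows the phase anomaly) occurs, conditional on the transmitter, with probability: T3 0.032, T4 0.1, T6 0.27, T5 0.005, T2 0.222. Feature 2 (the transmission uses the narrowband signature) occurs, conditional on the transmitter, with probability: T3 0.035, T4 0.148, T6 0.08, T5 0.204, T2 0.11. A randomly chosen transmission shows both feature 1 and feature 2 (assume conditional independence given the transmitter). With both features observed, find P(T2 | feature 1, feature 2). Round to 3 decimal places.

By Bayes' rule, posterior ∝ prior × likelihood:
  T3: 0.105 × 0.032 × 0.035 = 0.0001176
  T4: 0.23 × 0.1 × 0.148 = 0.003404
  T6: 0.2875 × 0.27 × 0.08 = 0.00621
  T5: 0.1775 × 0.005 × 0.204 = 0.00018105
  T2: 0.2 × 0.222 × 0.11 = 0.004884
Sum = 0.01479665.
P(T2 | evidence) = 0.004884 / 0.01479665 ≈ 0.330.

0.330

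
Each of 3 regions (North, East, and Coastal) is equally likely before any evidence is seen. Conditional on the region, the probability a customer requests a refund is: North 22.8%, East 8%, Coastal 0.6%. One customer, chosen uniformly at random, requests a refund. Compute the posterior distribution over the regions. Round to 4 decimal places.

North 0.7261, East 0.2548, Coastal 0.0191

Since the prior is uniform, the posterior is proportional to the likelihood:
  North: 0.228
  East: 0.08
  Coastal: 0.006
Normalizing constant = 0.314.
P(North | refund) = 0.228/0.314 ≈ 0.7261
P(East | refund) = 0.08/0.314 ≈ 0.2548
P(Coastal | refund) = 0.006/0.314 ≈ 0.0191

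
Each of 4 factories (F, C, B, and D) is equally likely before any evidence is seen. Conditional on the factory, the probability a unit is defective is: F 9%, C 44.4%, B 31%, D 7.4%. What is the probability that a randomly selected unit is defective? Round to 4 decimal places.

With a uniform prior (1/4 each), posterior ∝ likelihood:
  F: 0.09
  C: 0.444
  B: 0.31
  D: 0.074
P(defective) = (1/4) × (0.09 + 0.444 + 0.31 + 0.074) = 0.918/4 ≈ 0.2295.

0.2295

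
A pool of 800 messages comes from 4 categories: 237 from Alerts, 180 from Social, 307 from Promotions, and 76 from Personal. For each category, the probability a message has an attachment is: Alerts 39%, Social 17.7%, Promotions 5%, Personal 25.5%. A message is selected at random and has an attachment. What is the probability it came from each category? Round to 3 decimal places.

Alerts 0.581, Social 0.200, Promotions 0.097, Personal 0.122

By Bayes' rule, posterior ∝ prior × likelihood:
  Alerts: 0.29625 × 0.39 = 0.1155375
  Social: 0.225 × 0.177 = 0.039825
  Promotions: 0.38375 × 0.05 = 0.0191875
  Personal: 0.095 × 0.255 = 0.024225
Total = 0.198775.
P(Alerts | attachment) = 0.1155375/0.198775 ≈ 0.581
P(Social | attachment) = 0.039825/0.198775 ≈ 0.200
P(Promotions | attachment) = 0.0191875/0.198775 ≈ 0.097
P(Personal | attachment) = 0.024225/0.198775 ≈ 0.122
(Check: 0.581+0.200+0.097+0.122 = 1.000.)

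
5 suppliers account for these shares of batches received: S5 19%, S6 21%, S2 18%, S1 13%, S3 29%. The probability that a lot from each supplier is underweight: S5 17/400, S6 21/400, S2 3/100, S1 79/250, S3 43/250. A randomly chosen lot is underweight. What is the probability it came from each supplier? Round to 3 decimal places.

S5 0.070, S6 0.095, S2 0.047, S1 0.356, S3 0.432

Prior × likelihood for each hypothesis:
  S5: 0.19 × 0.0425 = 0.008075
  S6: 0.21 × 0.0525 = 0.011025
  S2: 0.18 × 0.03 = 0.0054
  S1: 0.13 × 0.316 = 0.04108
  S3: 0.29 × 0.172 = 0.04988
Normalizing constant = 0.11546.
P(S5 | underweight) = 0.008075/0.11546 ≈ 0.070
P(S6 | underweight) = 0.011025/0.11546 ≈ 0.095
P(S2 | underweight) = 0.0054/0.11546 ≈ 0.047
P(S1 | underweight) = 0.04108/0.11546 ≈ 0.356
P(S3 | underweight) = 0.04988/0.11546 ≈ 0.432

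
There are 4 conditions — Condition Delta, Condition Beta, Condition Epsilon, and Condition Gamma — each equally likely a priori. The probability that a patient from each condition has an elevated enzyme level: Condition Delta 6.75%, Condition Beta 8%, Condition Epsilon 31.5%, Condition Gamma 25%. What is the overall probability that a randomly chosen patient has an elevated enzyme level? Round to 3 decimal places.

0.178

With a uniform prior (1/4 each), posterior ∝ likelihood:
  Condition Delta: 0.0675
  Condition Beta: 0.08
  Condition Epsilon: 0.315
  Condition Gamma: 0.25
P(elevated) = (1/4) × (0.0675 + 0.08 + 0.315 + 0.25) = 0.7125/4 ≈ 0.178.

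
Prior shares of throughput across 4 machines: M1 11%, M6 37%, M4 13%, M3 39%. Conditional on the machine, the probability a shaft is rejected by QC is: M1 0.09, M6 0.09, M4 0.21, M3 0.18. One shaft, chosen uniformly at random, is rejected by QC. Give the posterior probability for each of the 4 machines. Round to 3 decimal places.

M1 0.070, M6 0.237, M4 0.194, M3 0.499

Compute prior × likelihood for every hypothesis:
  M1: 0.11 × 0.09 = 0.0099
  M6: 0.37 × 0.09 = 0.0333
  M4: 0.13 × 0.21 = 0.0273
  M3: 0.39 × 0.18 = 0.0702
Normalizing constant = 0.1407.
P(M1 | rejected) = 0.0099/0.1407 ≈ 0.070
P(M6 | rejected) = 0.0333/0.1407 ≈ 0.237
P(M4 | rejected) = 0.0273/0.1407 ≈ 0.194
P(M3 | rejected) = 0.0702/0.1407 ≈ 0.499
(Check: 0.070+0.237+0.194+0.499 = 1.000.)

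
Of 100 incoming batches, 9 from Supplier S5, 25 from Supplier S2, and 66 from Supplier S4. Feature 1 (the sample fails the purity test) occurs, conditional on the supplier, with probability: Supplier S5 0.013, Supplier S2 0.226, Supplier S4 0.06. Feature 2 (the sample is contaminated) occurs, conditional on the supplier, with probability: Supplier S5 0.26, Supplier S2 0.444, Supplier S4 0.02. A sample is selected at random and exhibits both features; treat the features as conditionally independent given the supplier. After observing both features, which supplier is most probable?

Supplier S2

Prior × likelihood for each hypothesis:
  Supplier S5: 0.09 × 0.013 × 0.26 = 0.0003042
  Supplier S2: 0.25 × 0.226 × 0.444 = 0.025086
  Supplier S4: 0.66 × 0.06 × 0.02 = 0.000792
Normalizing constant = 0.0261822.
Largest term belongs to Supplier S2, so Supplier S2 is most probable.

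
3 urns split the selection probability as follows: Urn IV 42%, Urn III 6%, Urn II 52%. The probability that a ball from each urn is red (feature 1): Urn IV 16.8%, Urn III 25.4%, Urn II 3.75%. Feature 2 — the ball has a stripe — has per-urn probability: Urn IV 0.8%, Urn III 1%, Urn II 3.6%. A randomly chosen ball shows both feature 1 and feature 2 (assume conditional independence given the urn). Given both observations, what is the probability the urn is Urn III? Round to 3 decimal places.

0.107

Unnormalized posteriors (prior × likelihood):
  Urn IV: 0.42 × 0.168 × 0.008 = 0.00056448
  Urn III: 0.06 × 0.254 × 0.01 = 0.0001524
  Urn II: 0.52 × 0.0375 × 0.036 = 0.000702
Sum = 0.00141888.
P(Urn III | evidence) = 0.0001524 / 0.00141888 ≈ 0.107.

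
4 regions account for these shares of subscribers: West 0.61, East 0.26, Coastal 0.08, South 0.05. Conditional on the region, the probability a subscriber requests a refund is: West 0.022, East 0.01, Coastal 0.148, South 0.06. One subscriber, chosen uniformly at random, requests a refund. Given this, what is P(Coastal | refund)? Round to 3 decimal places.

Prior × likelihood for each hypothesis:
  West: 0.61 × 0.022 = 0.01342
  East: 0.26 × 0.01 = 0.0026
  Coastal: 0.08 × 0.148 = 0.01184
  South: 0.05 × 0.06 = 0.003
Normalizing constant = 0.03086.
P(Coastal | evidence) = 0.01184 / 0.03086 ≈ 0.384.

0.384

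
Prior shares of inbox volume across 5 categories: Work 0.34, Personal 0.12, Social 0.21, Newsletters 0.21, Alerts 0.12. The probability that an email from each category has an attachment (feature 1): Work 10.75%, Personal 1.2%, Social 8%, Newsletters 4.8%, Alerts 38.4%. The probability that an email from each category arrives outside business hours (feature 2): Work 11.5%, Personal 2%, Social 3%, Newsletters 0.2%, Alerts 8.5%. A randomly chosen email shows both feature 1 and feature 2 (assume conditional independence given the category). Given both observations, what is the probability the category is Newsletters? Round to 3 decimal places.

By Bayes' rule, posterior ∝ prior × likelihood:
  Work: 0.34 × 0.1075 × 0.115 = 0.00420325
  Personal: 0.12 × 0.012 × 0.02 = 0.0000288
  Social: 0.21 × 0.08 × 0.03 = 0.000504
  Newsletters: 0.21 × 0.048 × 0.002 = 0.00002016
  Alerts: 0.12 × 0.384 × 0.085 = 0.0039168
Total = 0.00867301.
P(Newsletters | evidence) = 0.00002016 / 0.00867301 ≈ 0.002.

0.002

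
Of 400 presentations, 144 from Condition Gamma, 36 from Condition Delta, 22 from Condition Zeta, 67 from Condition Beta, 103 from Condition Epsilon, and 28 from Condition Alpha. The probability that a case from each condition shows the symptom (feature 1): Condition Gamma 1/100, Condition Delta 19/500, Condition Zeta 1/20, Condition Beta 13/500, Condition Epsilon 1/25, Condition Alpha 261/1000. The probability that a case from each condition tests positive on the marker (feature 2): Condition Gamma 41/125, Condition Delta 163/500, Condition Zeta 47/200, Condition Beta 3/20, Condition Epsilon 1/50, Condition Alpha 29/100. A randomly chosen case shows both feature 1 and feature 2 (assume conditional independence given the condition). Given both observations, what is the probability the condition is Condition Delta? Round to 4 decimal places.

Unnormalized posteriors (prior × likelihood):
  Condition Gamma: 0.36 × 0.01 × 0.328 = 0.0011808
  Condition Delta: 0.09 × 0.038 × 0.326 = 0.00111492
  Condition Zeta: 0.055 × 0.05 × 0.235 = 0.00064625
  Condition Beta: 0.1675 × 0.026 × 0.15 = 0.00065325
  Condition Epsilon: 0.2575 × 0.04 × 0.02 = 0.000206
  Condition Alpha: 0.07 × 0.261 × 0.29 = 0.0052983
Sum = 0.00909952.
P(Condition Delta | evidence) = 0.00111492 / 0.00909952 ≈ 0.1225.

0.1225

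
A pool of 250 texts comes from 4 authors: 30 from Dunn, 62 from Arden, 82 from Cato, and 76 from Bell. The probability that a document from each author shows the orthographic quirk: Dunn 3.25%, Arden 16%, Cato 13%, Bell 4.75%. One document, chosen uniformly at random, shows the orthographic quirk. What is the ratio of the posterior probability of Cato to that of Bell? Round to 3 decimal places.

Compute prior × likelihood for every hypothesis:
  Dunn: 0.12 × 0.0325 = 0.0039
  Arden: 0.248 × 0.16 = 0.03968
  Cato: 0.328 × 0.13 = 0.04264
  Bell: 0.304 × 0.0475 = 0.01444
Total = 0.10066.
The ratio is 0.04264 / 0.01444 (the normalizer cancels) = 2.953.

2.953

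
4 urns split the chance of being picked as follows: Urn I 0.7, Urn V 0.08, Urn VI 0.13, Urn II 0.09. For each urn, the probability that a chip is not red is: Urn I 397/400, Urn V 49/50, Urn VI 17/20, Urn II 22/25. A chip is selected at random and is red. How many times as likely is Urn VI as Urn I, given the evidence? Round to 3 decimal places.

Taking complements, P(red | each) = Urn I 0.0075, Urn V 0.02, Urn VI 0.15, Urn II 0.12.
Unnormalized posteriors (prior × likelihood):
  Urn I: 0.7 × 0.0075 = 0.00525
  Urn V: 0.08 × 0.02 = 0.0016
  Urn VI: 0.13 × 0.15 = 0.0195
  Urn II: 0.09 × 0.12 = 0.0108
Total = 0.03715.
The ratio is 0.0195 / 0.00525 (the normalizer cancels) = 3.714.

3.714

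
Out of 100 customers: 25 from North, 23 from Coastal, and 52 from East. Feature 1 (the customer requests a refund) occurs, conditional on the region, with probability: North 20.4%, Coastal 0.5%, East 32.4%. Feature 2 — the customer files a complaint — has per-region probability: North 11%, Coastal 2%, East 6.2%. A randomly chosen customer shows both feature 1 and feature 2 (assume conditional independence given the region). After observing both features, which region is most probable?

By Bayes' rule, posterior ∝ prior × likelihood:
  North: 0.25 × 0.204 × 0.11 = 0.00561
  Coastal: 0.23 × 0.005 × 0.02 = 0.000023
  East: 0.52 × 0.324 × 0.062 = 0.01044576
Sum = 0.01607876.
Largest term belongs to East, so East is most probable.

East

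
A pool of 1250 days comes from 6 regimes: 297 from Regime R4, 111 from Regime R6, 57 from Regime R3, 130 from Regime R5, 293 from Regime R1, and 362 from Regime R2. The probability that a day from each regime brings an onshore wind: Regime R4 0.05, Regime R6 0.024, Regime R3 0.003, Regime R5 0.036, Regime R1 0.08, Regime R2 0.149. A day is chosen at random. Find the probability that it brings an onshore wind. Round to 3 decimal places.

0.080

By Bayes' rule, posterior ∝ prior × likelihood:
  Regime R4: 0.2376 × 0.05 = 0.01188
  Regime R6: 0.0888 × 0.024 = 0.0021312
  Regime R3: 0.0456 × 0.003 = 0.0001368
  Regime R5: 0.104 × 0.036 = 0.003744
  Regime R1: 0.2344 × 0.08 = 0.018752
  Regime R2: 0.2896 × 0.149 = 0.0431504
P(onshore) = 0.01188 + 0.0021312 + 0.0001368 + 0.003744 + 0.018752 + 0.0431504 = 0.0797944 → 0.080.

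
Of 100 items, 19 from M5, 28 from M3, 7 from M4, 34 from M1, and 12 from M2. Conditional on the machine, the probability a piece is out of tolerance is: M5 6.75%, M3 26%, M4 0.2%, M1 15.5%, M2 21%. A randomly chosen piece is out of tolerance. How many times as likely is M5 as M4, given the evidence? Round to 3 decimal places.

91.607

Unnormalized posteriors (prior × likelihood):
  M5: 0.19 × 0.0675 = 0.012825
  M3: 0.28 × 0.26 = 0.0728
  M4: 0.07 × 0.002 = 0.00014
  M1: 0.34 × 0.155 = 0.0527
  M2: 0.12 × 0.21 = 0.0252
Normalizing constant = 0.163665.
The ratio is 0.012825 / 0.00014 (the normalizer cancels) = 91.607.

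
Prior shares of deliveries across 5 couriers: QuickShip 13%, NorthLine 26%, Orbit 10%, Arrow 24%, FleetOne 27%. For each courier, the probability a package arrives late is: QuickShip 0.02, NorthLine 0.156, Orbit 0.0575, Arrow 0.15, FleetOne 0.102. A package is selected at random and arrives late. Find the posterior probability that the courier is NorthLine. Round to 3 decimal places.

0.361

Unnormalized posteriors (prior × likelihood):
  QuickShip: 0.13 × 0.02 = 0.0026
  NorthLine: 0.26 × 0.156 = 0.04056
  Orbit: 0.1 × 0.0575 = 0.00575
  Arrow: 0.24 × 0.15 = 0.036
  FleetOne: 0.27 × 0.102 = 0.02754
Sum = 0.11245.
P(NorthLine | evidence) = 0.04056 / 0.11245 ≈ 0.361.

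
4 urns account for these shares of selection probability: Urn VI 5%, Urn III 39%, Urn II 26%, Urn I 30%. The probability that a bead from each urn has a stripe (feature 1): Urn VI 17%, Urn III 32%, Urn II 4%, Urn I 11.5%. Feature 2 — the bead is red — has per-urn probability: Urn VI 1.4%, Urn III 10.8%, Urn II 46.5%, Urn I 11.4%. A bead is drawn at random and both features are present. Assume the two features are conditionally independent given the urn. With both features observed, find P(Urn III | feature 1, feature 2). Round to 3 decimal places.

0.603

Prior × likelihood for each hypothesis:
  Urn VI: 0.05 × 0.17 × 0.014 = 0.000119
  Urn III: 0.39 × 0.32 × 0.108 = 0.0134784
  Urn II: 0.26 × 0.04 × 0.465 = 0.004836
  Urn I: 0.3 × 0.115 × 0.114 = 0.003933
Total = 0.0223664.
P(Urn III | evidence) = 0.0134784 / 0.0223664 ≈ 0.603.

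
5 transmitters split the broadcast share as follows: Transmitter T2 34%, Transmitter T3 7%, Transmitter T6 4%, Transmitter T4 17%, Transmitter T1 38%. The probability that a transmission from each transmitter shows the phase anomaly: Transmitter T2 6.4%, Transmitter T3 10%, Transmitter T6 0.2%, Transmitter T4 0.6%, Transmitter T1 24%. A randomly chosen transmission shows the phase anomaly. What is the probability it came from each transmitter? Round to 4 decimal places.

Transmitter T2 0.1797, Transmitter T3 0.0578, Transmitter T6 0.0007, Transmitter T4 0.0084, Transmitter T1 0.7533

Unnormalized posteriors (prior × likelihood):
  Transmitter T2: 0.34 × 0.064 = 0.02176
  Transmitter T3: 0.07 × 0.1 = 0.007
  Transmitter T6: 0.04 × 0.002 = 0.00008
  Transmitter T4: 0.17 × 0.006 = 0.00102
  Transmitter T1: 0.38 × 0.24 = 0.0912
Total = 0.12106.
P(Transmitter T2 | anomaly) = 0.02176/0.12106 ≈ 0.1797
P(Transmitter T3 | anomaly) = 0.007/0.12106 ≈ 0.0578
P(Transmitter T6 | anomaly) = 0.00008/0.12106 ≈ 0.0007
P(Transmitter T4 | anomaly) = 0.00102/0.12106 ≈ 0.0084
P(Transmitter T1 | anomaly) = 0.0912/0.12106 ≈ 0.7533
(Check: 0.1797+0.0578+0.0007+0.0084+0.7533 = 0.9999.)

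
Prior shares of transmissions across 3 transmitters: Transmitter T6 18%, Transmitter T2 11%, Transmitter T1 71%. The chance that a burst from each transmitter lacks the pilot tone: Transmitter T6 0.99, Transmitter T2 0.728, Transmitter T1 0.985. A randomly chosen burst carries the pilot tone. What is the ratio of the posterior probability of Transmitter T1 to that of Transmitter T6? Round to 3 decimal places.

Taking complements, P(pilot | each) = Transmitter T6 0.01, Transmitter T2 0.272, Transmitter T1 0.015.
Prior × likelihood for each hypothesis:
  Transmitter T6: 0.18 × 0.01 = 0.0018
  Transmitter T2: 0.11 × 0.272 = 0.02992
  Transmitter T1: 0.71 × 0.015 = 0.01065
Sum = 0.04237.
The ratio is 0.01065 / 0.0018 (the normalizer cancels) = 5.917.

5.917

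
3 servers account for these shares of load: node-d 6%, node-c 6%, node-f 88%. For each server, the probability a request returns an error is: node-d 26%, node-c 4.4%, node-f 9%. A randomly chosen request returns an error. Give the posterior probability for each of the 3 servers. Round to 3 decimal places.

node-d 0.160, node-c 0.027, node-f 0.813

Compute prior × likelihood for every hypothesis:
  node-d: 0.06 × 0.26 = 0.0156
  node-c: 0.06 × 0.044 = 0.00264
  node-f: 0.88 × 0.09 = 0.0792
Sum = 0.09744.
P(node-d | error) = 0.0156/0.09744 ≈ 0.160
P(node-c | error) = 0.00264/0.09744 ≈ 0.027
P(node-f | error) = 0.0792/0.09744 ≈ 0.813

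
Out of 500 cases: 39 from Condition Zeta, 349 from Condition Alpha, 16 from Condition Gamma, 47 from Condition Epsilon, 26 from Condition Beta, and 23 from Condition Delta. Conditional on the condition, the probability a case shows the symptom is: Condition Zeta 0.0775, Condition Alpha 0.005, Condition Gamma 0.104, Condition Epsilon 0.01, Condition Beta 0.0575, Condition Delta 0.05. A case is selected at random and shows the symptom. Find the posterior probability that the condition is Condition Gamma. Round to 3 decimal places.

0.174

Compute prior × likelihood for every hypothesis:
  Condition Zeta: 0.078 × 0.0775 = 0.006045
  Condition Alpha: 0.698 × 0.005 = 0.00349
  Condition Gamma: 0.032 × 0.104 = 0.003328
  Condition Epsilon: 0.094 × 0.01 = 0.00094
  Condition Beta: 0.052 × 0.0575 = 0.00299
  Condition Delta: 0.046 × 0.05 = 0.0023
Normalizing constant = 0.019093.
P(Condition Gamma | evidence) = 0.003328 / 0.019093 ≈ 0.174.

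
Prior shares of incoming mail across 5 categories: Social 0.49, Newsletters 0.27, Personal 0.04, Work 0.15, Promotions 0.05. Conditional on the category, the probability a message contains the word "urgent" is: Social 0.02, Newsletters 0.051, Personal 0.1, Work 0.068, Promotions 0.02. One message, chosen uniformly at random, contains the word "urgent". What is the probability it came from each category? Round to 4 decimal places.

Social 0.2528, Newsletters 0.3552, Personal 0.1032, Work 0.2631, Promotions 0.0258

Prior × likelihood for each hypothesis:
  Social: 0.49 × 0.02 = 0.0098
  Newsletters: 0.27 × 0.051 = 0.01377
  Personal: 0.04 × 0.1 = 0.004
  Work: 0.15 × 0.068 = 0.0102
  Promotions: 0.05 × 0.02 = 0.001
Normalizing constant = 0.03877.
P(Social | urgent-flag) = 0.0098/0.03877 ≈ 0.2528
P(Newsletters | urgent-flag) = 0.01377/0.03877 ≈ 0.3552
P(Personal | urgent-flag) = 0.004/0.03877 ≈ 0.1032
P(Work | urgent-flag) = 0.0102/0.03877 ≈ 0.2631
P(Promotions | urgent-flag) = 0.001/0.03877 ≈ 0.0258
(Check: 0.2528+0.3552+0.1032+0.2631+0.0258 = 1.0001.)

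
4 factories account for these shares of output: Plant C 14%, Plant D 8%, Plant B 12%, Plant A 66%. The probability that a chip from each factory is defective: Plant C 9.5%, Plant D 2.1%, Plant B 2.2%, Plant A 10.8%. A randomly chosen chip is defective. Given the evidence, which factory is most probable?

Compute prior × likelihood for every hypothesis:
  Plant C: 0.14 × 0.095 = 0.0133
  Plant D: 0.08 × 0.021 = 0.00168
  Plant B: 0.12 × 0.022 = 0.00264
  Plant A: 0.66 × 0.108 = 0.07128
Total = 0.0889.
Largest term belongs to Plant A, so Plant A is most probable.

Plant A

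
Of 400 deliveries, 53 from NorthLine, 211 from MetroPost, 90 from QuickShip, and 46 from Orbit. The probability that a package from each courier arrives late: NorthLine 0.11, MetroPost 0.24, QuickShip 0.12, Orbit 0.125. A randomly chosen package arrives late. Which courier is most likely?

Prior × likelihood for each hypothesis:
  NorthLine: 0.1325 × 0.11 = 0.014575
  MetroPost: 0.5275 × 0.24 = 0.1266
  QuickShip: 0.225 × 0.12 = 0.027
  Orbit: 0.115 × 0.125 = 0.014375
Total = 0.18255.
Largest term belongs to MetroPost, so MetroPost is most probable.

MetroPost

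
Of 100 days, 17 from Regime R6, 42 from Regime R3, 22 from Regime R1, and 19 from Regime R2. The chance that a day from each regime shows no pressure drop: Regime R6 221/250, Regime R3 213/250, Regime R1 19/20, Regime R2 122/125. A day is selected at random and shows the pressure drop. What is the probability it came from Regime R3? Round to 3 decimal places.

0.638

Taking complements, P(drop | each) = Regime R6 0.116, Regime R3 0.148, Regime R1 0.05, Regime R2 0.024.
Compute prior × likelihood for every hypothesis:
  Regime R6: 0.17 × 0.116 = 0.01972
  Regime R3: 0.42 × 0.148 = 0.06216
  Regime R1: 0.22 × 0.05 = 0.011
  Regime R2: 0.19 × 0.024 = 0.00456
Normalizing constant = 0.09744.
P(Regime R3 | evidence) = 0.06216 / 0.09744 ≈ 0.638.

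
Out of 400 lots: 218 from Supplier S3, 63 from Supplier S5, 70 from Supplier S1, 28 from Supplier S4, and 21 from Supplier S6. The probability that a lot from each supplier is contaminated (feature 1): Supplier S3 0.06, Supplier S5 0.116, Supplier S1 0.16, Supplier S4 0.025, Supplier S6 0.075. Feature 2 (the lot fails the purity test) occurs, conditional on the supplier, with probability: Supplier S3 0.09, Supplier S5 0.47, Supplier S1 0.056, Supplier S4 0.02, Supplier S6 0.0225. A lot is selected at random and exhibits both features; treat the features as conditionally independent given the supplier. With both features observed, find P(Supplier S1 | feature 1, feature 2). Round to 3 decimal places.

By Bayes' rule, posterior ∝ prior × likelihood:
  Supplier S3: 0.545 × 0.06 × 0.09 = 0.002943
  Supplier S5: 0.1575 × 0.116 × 0.47 = 0.0085869
  Supplier S1: 0.175 × 0.16 × 0.056 = 0.001568
  Supplier S4: 0.07 × 0.025 × 0.02 = 0.000035
  Supplier S6: 0.0525 × 0.075 × 0.0225 = 0.00008859375
Normalizing constant = 0.01322149375.
P(Supplier S1 | evidence) = 0.001568 / 0.01322149375 ≈ 0.119.

0.119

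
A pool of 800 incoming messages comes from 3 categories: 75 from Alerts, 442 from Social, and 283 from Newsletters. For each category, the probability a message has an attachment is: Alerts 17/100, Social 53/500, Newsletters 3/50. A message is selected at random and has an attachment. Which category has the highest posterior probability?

Compute prior × likelihood for every hypothesis:
  Alerts: 0.09375 × 0.17 = 0.0159375
  Social: 0.5525 × 0.106 = 0.058565
  Newsletters: 0.35375 × 0.06 = 0.021225
Total = 0.0957275.
Largest term belongs to Social, so Social is most probable.

Social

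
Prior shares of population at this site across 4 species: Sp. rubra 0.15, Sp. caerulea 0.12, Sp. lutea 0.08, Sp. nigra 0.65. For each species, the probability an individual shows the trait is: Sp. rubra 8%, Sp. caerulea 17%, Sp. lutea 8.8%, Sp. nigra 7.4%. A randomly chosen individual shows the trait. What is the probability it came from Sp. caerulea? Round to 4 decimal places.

Prior × likelihood for each hypothesis:
  Sp. rubra: 0.15 × 0.08 = 0.012
  Sp. caerulea: 0.12 × 0.17 = 0.0204
  Sp. lutea: 0.08 × 0.088 = 0.00704
  Sp. nigra: 0.65 × 0.074 = 0.0481
Normalizing constant = 0.08754.
P(Sp. caerulea | evidence) = 0.0204 / 0.08754 ≈ 0.2330.

0.2330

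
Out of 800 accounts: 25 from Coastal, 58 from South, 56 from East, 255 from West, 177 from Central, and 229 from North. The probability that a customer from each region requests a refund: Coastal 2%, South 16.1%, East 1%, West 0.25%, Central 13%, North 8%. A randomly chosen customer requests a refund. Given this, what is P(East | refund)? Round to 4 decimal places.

By Bayes' rule, posterior ∝ prior × likelihood:
  Coastal: 0.03125 × 0.02 = 0.000625
  South: 0.0725 × 0.161 = 0.0116725
  East: 0.07 × 0.01 = 0.0007
  West: 0.31875 × 0.0025 = 0.000796875
  Central: 0.22125 × 0.13 = 0.0287625
  North: 0.28625 × 0.08 = 0.0229
Total = 0.065456875.
P(East | evidence) = 0.0007 / 0.065456875 ≈ 0.0107.

0.0107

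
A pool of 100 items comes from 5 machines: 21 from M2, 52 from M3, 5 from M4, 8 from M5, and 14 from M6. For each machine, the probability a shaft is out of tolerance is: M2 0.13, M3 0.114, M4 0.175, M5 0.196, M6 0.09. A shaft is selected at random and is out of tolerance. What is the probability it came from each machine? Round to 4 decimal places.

M2 0.2209, M3 0.4796, M4 0.0708, M5 0.1269, M6 0.1019

Prior × likelihood for each hypothesis:
  M2: 0.21 × 0.13 = 0.0273
  M3: 0.52 × 0.114 = 0.05928
  M4: 0.05 × 0.175 = 0.00875
  M5: 0.08 × 0.196 = 0.01568
  M6: 0.14 × 0.09 = 0.0126
Normalizing constant = 0.12361.
P(M2 | oversize) = 0.0273/0.12361 ≈ 0.2209
P(M3 | oversize) = 0.05928/0.12361 ≈ 0.4796
P(M4 | oversize) = 0.00875/0.12361 ≈ 0.0708
P(M5 | oversize) = 0.01568/0.12361 ≈ 0.1269
P(M6 | oversize) = 0.0126/0.12361 ≈ 0.1019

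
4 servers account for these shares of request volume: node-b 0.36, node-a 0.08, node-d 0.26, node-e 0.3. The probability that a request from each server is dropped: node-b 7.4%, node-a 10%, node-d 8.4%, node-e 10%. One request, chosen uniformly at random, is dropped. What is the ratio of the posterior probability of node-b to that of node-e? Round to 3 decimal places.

By Bayes' rule, posterior ∝ prior × likelihood:
  node-b: 0.36 × 0.074 = 0.02664
  node-a: 0.08 × 0.1 = 0.008
  node-d: 0.26 × 0.084 = 0.02184
  node-e: 0.3 × 0.1 = 0.03
Sum = 0.08648.
The ratio is 0.02664 / 0.03 (the normalizer cancels) = 0.888.

0.888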